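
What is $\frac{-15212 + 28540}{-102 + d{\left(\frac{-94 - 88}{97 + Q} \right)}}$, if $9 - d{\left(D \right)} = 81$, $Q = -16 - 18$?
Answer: $- \frac{6664}{87} \approx -76.598$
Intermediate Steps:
$Q = -34$
$d{\left(D \right)} = -72$ ($d{\left(D \right)} = 9 - 81 = -72$)
$\frac{-15212 + 28540}{-102 + d{\left(\frac{-94 - 88}{97 + Q} \right)}} = \frac{-15212 + 28540}{-102 - 72} = \frac{13328}{-174} = 13328 \left(- \frac{1}{174}\right) = - \frac{6664}{87}$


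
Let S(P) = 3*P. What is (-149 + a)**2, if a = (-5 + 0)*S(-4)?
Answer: 7921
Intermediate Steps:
a = 60 (a = (-5 + 0)*(3*(-4)) = -5*(-12) = 60)
(-149 + a)**2 = (-149 + 60)**2 = (-89)**2 = 7921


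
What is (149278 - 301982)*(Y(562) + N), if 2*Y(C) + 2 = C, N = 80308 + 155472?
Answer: -36047306240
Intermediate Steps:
N = 235780
Y(C) = -1 + C/2
(149278 - 301982)*(Y(562) + N) = (149278 - 301982)*((-1 + (½)*562) + 235780) = -152704*((-1 + 281) + 235780) = -152704*(280 + 235780) = -152704*236060 = -36047306240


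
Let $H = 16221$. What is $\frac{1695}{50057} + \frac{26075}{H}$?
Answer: $\frac{1332730870}{811974597} \approx 1.6413$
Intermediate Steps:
$\frac{1695}{50057} + \frac{26075}{H} = \frac{1695}{50057} + \frac{26075}{16221} = \frac{1332730870}{811974597}$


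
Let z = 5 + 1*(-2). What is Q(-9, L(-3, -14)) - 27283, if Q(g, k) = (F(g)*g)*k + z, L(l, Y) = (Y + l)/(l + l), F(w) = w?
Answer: -54101/2 ≈ -27051.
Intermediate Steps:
z = 3 (z = 5 - 2 = 3)
L(l, Y) = (Y + l)/(2*l) (L(l, Y) = (Y + l)/((2*l)) = (Y + l)*(1/(2*l)) = (Y + l)/(2*l))
Q(g, k) = 3 + k*g² (Q(g, k) = (g*g)*k + 3 = g²*k + 3 = k*g² + 3 = 3 + k*g²)
Q(-9, L(-3, -14)) - 27283 = (3 + ((½)*(-14 - 3)/(-3))*(-9)²) - 27283 = (3 + ((½)*(-⅓)*(-17))*81) - 27283 = (3 + (17/6)*81) - 27283 = (3 + 459/2) - 27283 = 465/2 - 27283 = -54101/2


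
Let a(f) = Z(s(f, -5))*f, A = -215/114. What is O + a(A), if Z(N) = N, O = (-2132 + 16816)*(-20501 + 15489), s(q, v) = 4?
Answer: -4194984286/57 ≈ -7.3596e+7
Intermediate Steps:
A = -215/114 (A = -215*1/114 = -215/114 ≈ -1.8860)
O = -73596208 (O = 14684*(-5012) = -73596208)
a(f) = 4*f
O + a(A) = -73596208 + 4*(-215/114) = -73596208 - 430/57 = -4194984286/57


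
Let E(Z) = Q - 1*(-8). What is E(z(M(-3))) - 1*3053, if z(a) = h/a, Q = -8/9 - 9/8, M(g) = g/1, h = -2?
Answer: -219385/72 ≈ -3047.0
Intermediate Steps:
M(g) = g (M(g) = g*1 = g)
Q = -145/72 (Q = -8*1/9 - 9*1/8 = -8/9 - 9/8 = -145/72 ≈ -2.0139)
z(a) = -2/a
E(Z) = 431/72 (E(Z) = -145/72 - 1*(-8) = -145/72 + 8 = 431/72)
E(z(M(-3))) - 1*3053 = 431/72 - 1*3053 = 431/72 - 3053 = -219385/72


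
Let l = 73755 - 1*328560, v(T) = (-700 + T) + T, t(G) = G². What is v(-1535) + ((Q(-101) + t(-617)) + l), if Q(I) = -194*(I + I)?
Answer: 161302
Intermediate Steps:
v(T) = -700 + 2*T
Q(I) = -388*I
l = -254805 (l = 73755 - 328560 = -254805)
v(-1535) + ((Q(-101) + t(-617)) + l) = (-700 + 2*(-1535)) + ((-388*(-101) + (-617)²) - 254805) = (-700 - 3070) + ((39188 + 380689) - 254805) = -3770 + (419877 - 254805) = -3770 + 165072 = 161302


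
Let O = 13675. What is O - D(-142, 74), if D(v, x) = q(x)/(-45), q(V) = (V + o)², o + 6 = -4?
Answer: 619471/45 ≈ 13766.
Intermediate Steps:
o = -10 (o = -6 - 4 = -10)
q(V) = (-10 + V)² (q(V) = (V - 10)² = (-10 + V)²)
D(v, x) = -(-10 + x)²/45 (D(v, x) = (-10 + x)²/(-45) = (-10 + x)²*(-1/45) = -(-10 + x)²/45)
O - D(-142, 74) = 13675 - (-1)*(-10 + 74)²/45 = 13675 - (-1)*64²/45 = 13675 - (-1)*4096/45 = 13675 - 1*(-4096/45) = 13675 + 4096/45 = 619471/45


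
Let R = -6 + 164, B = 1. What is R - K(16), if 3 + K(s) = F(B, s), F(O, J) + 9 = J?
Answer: 154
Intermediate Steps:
F(O, J) = -9 + J
R = 158
K(s) = -12 + s (K(s) = -3 + (-9 + s) = -12 + s)
R - K(16) = 158 - (-12 + 16) = 158 - 1*4 = 158 - 4 = 154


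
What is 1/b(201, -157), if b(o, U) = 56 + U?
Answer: -1/101 ≈ -0.0099010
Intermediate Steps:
1/b(201, -157) = 1/(56 - 157) = 1/(-101) = -1/101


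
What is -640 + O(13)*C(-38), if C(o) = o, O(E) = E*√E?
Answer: -640 - 494*√13 ≈ -2421.1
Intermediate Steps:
O(E) = E^(3/2)
-640 + O(13)*C(-38) = -640 + 13^(3/2)*(-38) = -640 + (13*√13)*(-38) = -640 - 494*√13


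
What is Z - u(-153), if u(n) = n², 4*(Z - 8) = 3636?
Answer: -22492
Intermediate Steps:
Z = 917 (Z = 8 + (¼)*3636 = 8 + 909 = 917)
Z - u(-153) = 917 - 1*(-153)² = 917 - 1*23409 = 917 - 23409 = -22492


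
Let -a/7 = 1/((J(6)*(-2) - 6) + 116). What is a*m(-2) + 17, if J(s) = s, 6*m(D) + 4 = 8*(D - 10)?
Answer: 382/21 ≈ 18.190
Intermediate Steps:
m(D) = -14 + 4*D/3 (m(D) = -⅔ + (8*(D - 10))/6 = -⅔ + (8*(-10 + D))/6 = -⅔ + (-80 + 8*D)/6 = -⅔ + (-40/3 + 4*D/3) = -14 + 4*D/3)
a = -1/14 (a = -7/((6*(-2) - 6) + 116) = -7/((-12 - 6) + 116) = -7/(-18 + 116) = -7/98 = -7*1/98 = -1/14 ≈ -0.071429)
a*m(-2) + 17 = -(-14 + (4/3)*(-2))/14 + 17 = -(-14 - 8/3)/14 + 17 = -1/14*(-50/3) + 17 = 25/21 + 17 = 382/21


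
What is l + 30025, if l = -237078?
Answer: -207053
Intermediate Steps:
l + 30025 = -237078 + 30025 = -207053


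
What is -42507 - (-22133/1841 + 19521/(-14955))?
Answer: -389980791803/9177385 ≈ -42494.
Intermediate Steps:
-42507 - (-22133/1841 + 19521/(-14955)) = -42507 - (-22133*1/1841 + 19521*(-1/14955)) = -42507 - (-22133/1841 - 6507/4985) = -42507 - 1*(-122312392/9177385) = -42507 + 122312392/9177385 = -389980791803/9177385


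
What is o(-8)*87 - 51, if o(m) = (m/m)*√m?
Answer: -51 + 174*I*√2 ≈ -51.0 + 246.07*I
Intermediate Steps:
o(m) = √m (o(m) = 1*√m = √m)
o(-8)*87 - 51 = √(-8)*87 - 51 = (2*I*√2)*87 - 51 = 174*I*√2 - 51 = -51 + 174*I*√2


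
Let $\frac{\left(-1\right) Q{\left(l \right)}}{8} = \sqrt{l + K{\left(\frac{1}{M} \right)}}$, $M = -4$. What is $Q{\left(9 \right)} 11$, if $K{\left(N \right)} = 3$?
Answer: $- 176 \sqrt{3} \approx -304.84$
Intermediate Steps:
$Q{\left(l \right)} = - 8 \sqrt{3 + l}$ ($Q{\left(l \right)} = - 8 \sqrt{l + 3} = - 8 \sqrt{3 + l}$)
$Q{\left(9 \right)} 11 = - 8 \sqrt{3 + 9} \cdot 11 = - 8 \sqrt{12} \cdot 11 = - 8 \cdot 2 \sqrt{3} \cdot 11 = - 16 \sqrt{3} \cdot 11 = - 176 \sqrt{3}$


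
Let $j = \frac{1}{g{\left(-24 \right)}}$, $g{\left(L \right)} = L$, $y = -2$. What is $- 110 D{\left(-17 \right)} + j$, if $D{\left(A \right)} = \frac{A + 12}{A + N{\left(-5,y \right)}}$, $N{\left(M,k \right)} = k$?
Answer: $- \frac{13219}{456} \approx -28.989$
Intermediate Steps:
$D{\left(A \right)} = \frac{12 + A}{-2 + A}$ ($D{\left(A \right)} = \frac{A + 12}{A - 2} = \frac{12 + A}{-2 + A}$)
$j = - \frac{1}{24}$ ($j = \frac{1}{-24} = - \frac{1}{24} \approx -0.041667$)
$- 110 D{\left(-17 \right)} + j = - 110 \frac{12 - 17}{-2 - 17} - \frac{1}{24} = - 110 \frac{1}{-19} \left(-5\right) - \frac{1}{24} = - 110 \left(\left(- \frac{1}{19}\right) \left(-5\right)\right) - \frac{1}{24} = \left(-110\right) \frac{5}{19} - \frac{1}{24} = - \frac{550}{19} - \frac{1}{24} = - \frac{13219}{456}$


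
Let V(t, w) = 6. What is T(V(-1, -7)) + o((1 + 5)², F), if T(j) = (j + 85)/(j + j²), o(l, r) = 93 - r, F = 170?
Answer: -449/6 ≈ -74.833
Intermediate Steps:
T(j) = (85 + j)/(j + j²)
T(V(-1, -7)) + o((1 + 5)², F) = (85 + 6)/(6*(1 + 6)) + (93 - 1*170) = (⅙)*91/7 + (93 - 170) = (⅙)*(⅐)*91 - 77 = 13/6 - 77 = -449/6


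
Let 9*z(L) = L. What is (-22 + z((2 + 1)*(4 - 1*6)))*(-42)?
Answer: 952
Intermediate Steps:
z(L) = L/9
(-22 + z((2 + 1)*(4 - 1*6)))*(-42) = (-22 + ((2 + 1)*(4 - 1*6))/9)*(-42) = (-22 + (3*(4 - 6))/9)*(-42) = (-22 + (3*(-2))/9)*(-42) = (-22 + (⅑)*(-6))*(-42) = (-22 - ⅔)*(-42) = -68/3*(-42) = 952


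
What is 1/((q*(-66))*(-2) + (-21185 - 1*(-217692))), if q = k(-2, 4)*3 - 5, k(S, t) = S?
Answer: 1/195055 ≈ 5.1268e-6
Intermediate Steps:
q = -11 (q = -2*3 - 5 = -6 - 5 = -11)
1/((q*(-66))*(-2) + (-21185 - 1*(-217692))) = 1/(-11*(-66)*(-2) + (-21185 - 1*(-217692))) = 1/(726*(-2) + (-21185 + 217692)) = 1/(-1452 + 196507) = 1/195055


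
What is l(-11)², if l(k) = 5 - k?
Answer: 256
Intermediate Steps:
l(-11)² = (5 - 1*(-11))² = (5 + 11)² = 16² = 256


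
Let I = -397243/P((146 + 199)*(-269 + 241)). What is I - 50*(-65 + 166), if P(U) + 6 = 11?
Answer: -422493/5 ≈ -84499.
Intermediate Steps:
P(U) = 5 (P(U) = -6 + 11 = 5)
I = -397243/5 ≈ -79449.
I - 50*(-65 + 166) = -397243/5 - 50*(-65 + 166) = -397243/5 - 50*101 = -397243/5 - 1*5050 = -397243/5 - 5050 = -422493/5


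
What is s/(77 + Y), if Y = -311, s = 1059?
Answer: -353/78 ≈ -4.5256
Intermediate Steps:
s/(77 + Y) = 1059/(77 - 311) = 1059/(-234) = -1/234*1059 = -353/78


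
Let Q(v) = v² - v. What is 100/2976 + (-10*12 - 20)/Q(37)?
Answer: -5905/82584 ≈ -0.071503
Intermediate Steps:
100/2976 + (-10*12 - 20)/Q(37) = 100/2976 + (-10*12 - 20)/((37*(-1 + 37))) = 100*(1/2976) + (-120 - 20)/((37*36)) = 25/744 - 140/1332 = 25/744 - 140*1/1332 = 25/744 - 35/333 = -5905/82584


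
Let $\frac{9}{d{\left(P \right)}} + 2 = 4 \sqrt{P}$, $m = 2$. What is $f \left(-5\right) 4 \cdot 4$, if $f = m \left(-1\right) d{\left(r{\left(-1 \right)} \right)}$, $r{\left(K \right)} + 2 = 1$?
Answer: $-144 - 288 i \approx -144.0 - 288.0 i$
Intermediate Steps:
$r{\left(K \right)} = -1$ ($r{\left(K \right)} = -2 + 1 = -1$)
$d{\left(P \right)} = \frac{9}{-2 + 4 \sqrt{P}}$
$f = - \frac{9 \left(-1 - 2 i\right)}{5}$ ($f = 2 \left(-1\right) \frac{9}{2 \left(-1 + 2 \sqrt{-1}\right)} = - 2 \frac{9}{2 \left(-1 + 2 i\right)} = - 2 \frac{9 \frac{-1 - 2 i}{5}}{2} = - 2 \frac{9 \left(-1 - 2 i\right)}{10} = - \frac{9 \left(-1 - 2 i\right)}{5} \approx 1.8 + 3.6 i$)
$f \left(-5\right) 4 \cdot 4 = \left(\frac{9}{5} + \frac{18 i}{5}\right) \left(-5\right) 4 \cdot 4 = \left(-9 - 18 i\right) 4 \cdot 4 = \left(-36 - 72 i\right) 4 = -144 - 288 i$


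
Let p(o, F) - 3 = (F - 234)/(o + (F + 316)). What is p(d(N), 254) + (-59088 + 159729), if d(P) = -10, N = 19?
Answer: 2818033/28 ≈ 1.0064e+5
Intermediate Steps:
p(o, F) = 3 + (-234 + F)/(316 + F + o) (p(o, F) = 3 + (F - 234)/(o + (F + 316)) = 3 + (-234 + F)/(o + (316 + F)) = 3 + (-234 + F)/(316 + F + o))
p(d(N), 254) + (-59088 + 159729) = (714 + 3*(-10) + 4*254)/(316 + 254 - 10) + (-59088 + 159729) = (714 - 30 + 1016)/560 + 100641 = (1/560)*1700 + 100641 = 85/28 + 100641 = 2818033/28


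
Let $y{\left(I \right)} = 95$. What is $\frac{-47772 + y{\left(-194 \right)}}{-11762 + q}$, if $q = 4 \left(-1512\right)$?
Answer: $\frac{47677}{17810} \approx 2.677$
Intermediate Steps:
$q = -6048$
$\frac{-47772 + y{\left(-194 \right)}}{-11762 + q} = \frac{-47772 + 95}{-11762 - 6048} = - \frac{47677}{-17810} = \left(-47677\right) \left(- \frac{1}{17810}\right) = \frac{47677}{17810}$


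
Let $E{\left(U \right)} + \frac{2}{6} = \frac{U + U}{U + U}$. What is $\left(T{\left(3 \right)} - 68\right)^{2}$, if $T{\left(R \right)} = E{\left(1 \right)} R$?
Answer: $4356$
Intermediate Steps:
$E{\left(U \right)} = \frac{2}{3}$ ($E{\left(U \right)} = - \frac{1}{3} + \frac{U + U}{U + U} = - \frac{1}{3} + \frac{2 U}{2 U} = - \frac{1}{3} + 2 U \frac{1}{2 U} = - \frac{1}{3} + 1 = \frac{2}{3}$)
$T{\left(R \right)} = \frac{2 R}{3}$
$\left(T{\left(3 \right)} - 68\right)^{2} = \left(\frac{2}{3} \cdot 3 - 68\right)^{2} = \left(2 - 68\right)^{2} = \left(-66\right)^{2} = 4356$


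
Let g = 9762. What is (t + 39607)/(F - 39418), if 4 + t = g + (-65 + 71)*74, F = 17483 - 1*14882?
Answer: -49809/36817 ≈ -1.3529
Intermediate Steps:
F = 2601 (F = 17483 - 14882 = 2601)
t = 10202 (t = -4 + (9762 + (-65 + 71)*74) = -4 + (9762 + 6*74) = -4 + (9762 + 444) = -4 + 10206 = 10202)
(t + 39607)/(F - 39418) = (10202 + 39607)/(2601 - 39418) = 49809/(-36817) = 49809*(-1/36817) = -49809/36817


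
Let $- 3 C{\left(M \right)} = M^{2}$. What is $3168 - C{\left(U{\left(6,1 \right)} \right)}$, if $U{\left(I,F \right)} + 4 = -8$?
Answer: $3216$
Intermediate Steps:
$U{\left(I,F \right)} = -12$ ($U{\left(I,F \right)} = -4 - 8 = -12$)
$C{\left(M \right)} = - \frac{M^{2}}{3}$
$3168 - C{\left(U{\left(6,1 \right)} \right)} = 3168 - - \frac{\left(-12\right)^{2}}{3} = 3168 - \left(- \frac{1}{3}\right) 144 = 3168 - -48 = 3168 + 48 = 3216$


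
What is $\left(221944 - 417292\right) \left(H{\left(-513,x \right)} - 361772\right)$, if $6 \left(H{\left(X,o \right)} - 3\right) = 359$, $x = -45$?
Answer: $70659162290$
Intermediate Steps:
$H{\left(X,o \right)} = \frac{377}{6}$ ($H{\left(X,o \right)} = 3 + \frac{1}{6} \cdot 359 = 3 + \frac{359}{6} = \frac{377}{6}$)
$\left(221944 - 417292\right) \left(H{\left(-513,x \right)} - 361772\right) = \left(221944 - 417292\right) \left(\frac{377}{6} - 361772\right) = \left(-195348\right) \left(- \frac{2170255}{6}\right) = 70659162290$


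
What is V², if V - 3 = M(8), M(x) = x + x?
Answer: 361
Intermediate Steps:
M(x) = 2*x
V = 19 (V = 3 + 2*8 = 3 + 16 = 19)
V² = 19² = 361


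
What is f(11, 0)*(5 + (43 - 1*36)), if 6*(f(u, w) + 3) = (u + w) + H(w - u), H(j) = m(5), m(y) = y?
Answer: -4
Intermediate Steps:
H(j) = 5
f(u, w) = -13/6 + u/6 + w/6 (f(u, w) = -3 + ((u + w) + 5)/6 = -3 + (5 + u + w)/6 = -3 + (5/6 + u/6 + w/6) = -13/6 + u/6 + w/6)
f(11, 0)*(5 + (43 - 1*36)) = (-13/6 + (1/6)*11 + (1/6)*0)*(5 + (43 - 1*36)) = (-13/6 + 11/6 + 0)*(5 + (43 - 36)) = -(5 + 7)/3 = -1/3*12 = -4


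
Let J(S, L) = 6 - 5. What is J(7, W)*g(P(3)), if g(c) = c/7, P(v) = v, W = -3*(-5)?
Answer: 3/7 ≈ 0.42857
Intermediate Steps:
W = 15
g(c) = c/7 (g(c) = c*(1/7) = c/7)
J(S, L) = 1
J(7, W)*g(P(3)) = 1*((1/7)*3) = 1*(3/7) = 3/7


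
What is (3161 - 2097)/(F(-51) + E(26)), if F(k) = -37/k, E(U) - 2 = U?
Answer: 54264/1465 ≈ 37.040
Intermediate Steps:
E(U) = 2 + U
(3161 - 2097)/(F(-51) + E(26)) = (3161 - 2097)/(-37/(-51) + (2 + 26)) = 1064/(-37*(-1/51) + 28) = 1064/(37/51 + 28) = 1064/(1465/51) = 1064*(51/1465) = 54264/1465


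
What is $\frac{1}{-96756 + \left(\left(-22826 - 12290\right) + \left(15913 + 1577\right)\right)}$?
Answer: $- \frac{1}{114382} \approx -8.7426 \cdot 10^{-6}$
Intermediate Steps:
$\frac{1}{-96756 + \left(\left(-22826 - 12290\right) + \left(15913 + 1577\right)\right)} = \frac{1}{-96756 + \left(-35116 + 17490\right)} = \frac{1}{-96756 - 17626} = \frac{1}{-114382} = - \frac{1}{114382}$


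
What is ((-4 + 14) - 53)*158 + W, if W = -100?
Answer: -6894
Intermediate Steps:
((-4 + 14) - 53)*158 + W = ((-4 + 14) - 53)*158 - 100 = (10 - 53)*158 - 100 = -43*158 - 100 = -6794 - 100 = -6894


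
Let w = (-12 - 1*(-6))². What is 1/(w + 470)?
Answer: 1/506 ≈ 0.0019763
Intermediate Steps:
w = 36 (w = (-12 + 6)² = (-6)² = 36)
1/(w + 470) = 1/(36 + 470) = 1/506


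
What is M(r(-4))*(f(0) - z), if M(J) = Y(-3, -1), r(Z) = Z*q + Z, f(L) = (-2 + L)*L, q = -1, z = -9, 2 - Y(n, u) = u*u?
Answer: 9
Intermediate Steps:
Y(n, u) = 2 - u² (Y(n, u) = 2 - u*u = 2 - u²)
f(L) = L*(-2 + L)
r(Z) = 0 (r(Z) = Z*(-1) + Z = -Z + Z = 0)
M(J) = 1 (M(J) = 2 - 1*(-1)² = 2 - 1*1 = 2 - 1 = 1)
M(r(-4))*(f(0) - z) = 1*(0*(-2 + 0) - 1*(-9)) = 1*(0*(-2) + 9) = 1*(0 + 9) = 1*9 = 9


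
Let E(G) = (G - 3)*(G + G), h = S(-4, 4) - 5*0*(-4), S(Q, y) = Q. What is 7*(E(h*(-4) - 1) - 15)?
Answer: 2415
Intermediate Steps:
h = -4 (h = -4 - 5*0*(-4) = -4 + 0*(-4) = -4 + 0 = -4)
E(G) = 2*G*(-3 + G) (E(G) = (-3 + G)*(2*G) = 2*G*(-3 + G))
7*(E(h*(-4) - 1) - 15) = 7*(2*(-4*(-4) - 1)*(-3 + (-4*(-4) - 1)) - 15) = 7*(2*(16 - 1)*(-3 + (16 - 1)) - 15) = 7*(2*15*(-3 + 15) - 15) = 7*(2*15*12 - 15) = 7*(360 - 15) = 7*345 = 2415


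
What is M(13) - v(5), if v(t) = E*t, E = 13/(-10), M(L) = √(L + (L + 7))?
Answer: 13/2 + √33 ≈ 12.245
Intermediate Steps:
M(L) = √(7 + 2*L) (M(L) = √(L + (7 + L)) = √(7 + 2*L))
E = -13/10 (E = 13*(-⅒) = -13/10 ≈ -1.3000)
v(t) = -13*t/10
M(13) - v(5) = √(7 + 2*13) - (-13)*5/10 = √(7 + 26) - 1*(-13/2) = √33 + 13/2 = 13/2 + √33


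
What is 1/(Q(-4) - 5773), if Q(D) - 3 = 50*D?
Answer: -1/5970 ≈ -0.00016750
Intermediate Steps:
Q(D) = 3 + 50*D
1/(Q(-4) - 5773) = 1/((3 + 50*(-4)) - 5773) = 1/((3 - 200) - 5773) = 1/(-197 - 5773) = 1/(-5970) = -1/5970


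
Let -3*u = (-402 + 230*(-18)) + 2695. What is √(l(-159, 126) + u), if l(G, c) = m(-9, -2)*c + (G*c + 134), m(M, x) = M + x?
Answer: I*√186033/3 ≈ 143.77*I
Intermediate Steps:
l(G, c) = 134 - 11*c + G*c (l(G, c) = (-9 - 2)*c + (G*c + 134) = -11*c + (134 + G*c) = 134 - 11*c + G*c)
u = 1847/3 (u = -((-402 + 230*(-18)) + 2695)/3 = -((-402 - 4140) + 2695)/3 = -(-4542 + 2695)/3 = -⅓*(-1847) = 1847/3 ≈ 615.67)
√(l(-159, 126) + u) = √((134 - 11*126 - 159*126) + 1847/3) = √((134 - 1386 - 20034) + 1847/3) = √(-21286 + 1847/3) = √(-62011/3) = I*√186033/3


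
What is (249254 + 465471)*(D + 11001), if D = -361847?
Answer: -250758407350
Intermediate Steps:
(249254 + 465471)*(D + 11001) = (249254 + 465471)*(-361847 + 11001) = 714725*(-350846) = -250758407350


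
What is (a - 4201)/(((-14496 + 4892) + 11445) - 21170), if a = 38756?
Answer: -34555/19329 ≈ -1.7877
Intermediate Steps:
(a - 4201)/(((-14496 + 4892) + 11445) - 21170) = (38756 - 4201)/(((-14496 + 4892) + 11445) - 21170) = 34555/((-9604 + 11445) - 21170) = 34555/(1841 - 21170) = 34555/(-19329) = 34555*(-1/19329) = -34555/19329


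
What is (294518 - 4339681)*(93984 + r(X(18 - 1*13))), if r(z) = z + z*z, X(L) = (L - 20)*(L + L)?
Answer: -470589992442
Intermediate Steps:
X(L) = 2*L*(-20 + L) (X(L) = (-20 + L)*(2*L) = 2*L*(-20 + L))
r(z) = z + z²
(294518 - 4339681)*(93984 + r(X(18 - 1*13))) = (294518 - 4339681)*(93984 + (2*(18 - 1*13)*(-20 + (18 - 1*13)))*(1 + 2*(18 - 1*13)*(-20 + (18 - 1*13)))) = -4045163*(93984 + (2*(18 - 13)*(-20 + (18 - 13)))*(1 + 2*(18 - 13)*(-20 + (18 - 13)))) = -4045163*(93984 + (2*5*(-20 + 5))*(1 + 2*5*(-20 + 5))) = -4045163*(93984 + (2*5*(-15))*(1 + 2*5*(-15))) = -4045163*(93984 - 150*(1 - 150)) = -4045163*(93984 - 150*(-149)) = -4045163*(93984 + 22350) = -4045163*116334 = -470589992442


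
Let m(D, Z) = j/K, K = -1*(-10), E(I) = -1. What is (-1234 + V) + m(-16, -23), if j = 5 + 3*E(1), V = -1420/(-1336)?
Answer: -2058671/1670 ≈ -1232.7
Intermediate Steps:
V = 355/334 (V = -1420*(-1/1336) = 355/334 ≈ 1.0629)
K = 10
j = 2 (j = 5 + 3*(-1) = 5 - 3 = 2)
m(D, Z) = ⅕ (m(D, Z) = 2/10 = 2*(⅒) = ⅕)
(-1234 + V) + m(-16, -23) = (-1234 + 355/334) + ⅕ = -411801/334 + ⅕ = -2058671/1670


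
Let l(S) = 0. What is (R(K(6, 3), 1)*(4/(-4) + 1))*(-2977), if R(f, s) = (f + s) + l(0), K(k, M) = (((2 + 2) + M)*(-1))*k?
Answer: 0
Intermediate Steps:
K(k, M) = k*(-4 - M) (K(k, M) = ((4 + M)*(-1))*k = (-4 - M)*k = k*(-4 - M))
R(f, s) = f + s (R(f, s) = (f + s) + 0 = f + s)
(R(K(6, 3), 1)*(4/(-4) + 1))*(-2977) = ((-1*6*(4 + 3) + 1)*(4/(-4) + 1))*(-2977) = ((-1*6*7 + 1)*(4*(-¼) + 1))*(-2977) = ((-42 + 1)*(-1 + 1))*(-2977) = -41*0*(-2977) = 0*(-2977) = 0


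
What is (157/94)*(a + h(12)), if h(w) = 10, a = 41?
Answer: 8007/94 ≈ 85.181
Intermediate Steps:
(157/94)*(a + h(12)) = (157/94)*(41 + 10) = (157*(1/94))*51 = (157/94)*51 = 8007/94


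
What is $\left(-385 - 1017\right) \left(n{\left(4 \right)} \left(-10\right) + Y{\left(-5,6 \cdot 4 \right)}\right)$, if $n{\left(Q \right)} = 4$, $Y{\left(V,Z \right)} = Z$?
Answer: $22432$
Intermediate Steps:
$\left(-385 - 1017\right) \left(n{\left(4 \right)} \left(-10\right) + Y{\left(-5,6 \cdot 4 \right)}\right) = \left(-385 - 1017\right) \left(4 \left(-10\right) + 6 \cdot 4\right) = - 1402 \left(-40 + 24\right) = \left(-1402\right) \left(-16\right) = 22432$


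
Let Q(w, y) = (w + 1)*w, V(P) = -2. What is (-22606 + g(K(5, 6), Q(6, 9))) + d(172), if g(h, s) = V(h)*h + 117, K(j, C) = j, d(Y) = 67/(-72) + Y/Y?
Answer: -1619923/72 ≈ -22499.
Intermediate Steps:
Q(w, y) = w*(1 + w) (Q(w, y) = (1 + w)*w = w*(1 + w))
d(Y) = 5/72 (d(Y) = 67*(-1/72) + 1 = -67/72 + 1 = 5/72)
g(h, s) = 117 - 2*h (g(h, s) = -2*h + 117 = 117 - 2*h)
(-22606 + g(K(5, 6), Q(6, 9))) + d(172) = (-22606 + (117 - 2*5)) + 5/72 = (-22606 + (117 - 10)) + 5/72 = (-22606 + 107) + 5/72 = -22499 + 5/72 = -1619923/72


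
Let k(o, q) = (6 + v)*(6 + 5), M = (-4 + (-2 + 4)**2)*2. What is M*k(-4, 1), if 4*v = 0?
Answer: 0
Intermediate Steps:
v = 0 (v = (1/4)*0 = 0)
M = 0 (M = (-4 + 2**2)*2 = (-4 + 4)*2 = 0*2 = 0)
k(o, q) = 66 (k(o, q) = (6 + 0)*(6 + 5) = 6*11 = 66)
M*k(-4, 1) = 0*66 = 0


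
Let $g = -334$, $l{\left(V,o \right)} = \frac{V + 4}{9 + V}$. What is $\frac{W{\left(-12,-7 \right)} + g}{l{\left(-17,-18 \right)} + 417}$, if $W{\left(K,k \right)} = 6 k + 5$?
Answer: $- \frac{2968}{3349} \approx -0.88623$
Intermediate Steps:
$W{\left(K,k \right)} = 5 + 6 k$
$l{\left(V,o \right)} = \frac{4 + V}{9 + V}$
$\frac{W{\left(-12,-7 \right)} + g}{l{\left(-17,-18 \right)} + 417} = \frac{\left(5 + 6 \left(-7\right)\right) - 334}{\frac{4 - 17}{9 - 17} + 417} = \frac{\left(5 - 42\right) - 334}{\frac{1}{-8} \left(-13\right) + 417} = \frac{-37 - 334}{\left(- \frac{1}{8}\right) \left(-13\right) + 417} = - \frac{371}{\frac{13}{8} + 417} = - \frac{371}{\frac{3349}{8}} = \left(-371\right) \frac{8}{3349} = - \frac{2968}{3349}$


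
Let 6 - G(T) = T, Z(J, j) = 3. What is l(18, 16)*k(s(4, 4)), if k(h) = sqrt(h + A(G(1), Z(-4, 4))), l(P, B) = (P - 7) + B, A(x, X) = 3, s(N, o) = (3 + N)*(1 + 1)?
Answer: 27*sqrt(17) ≈ 111.32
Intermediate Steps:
s(N, o) = 6 + 2*N (s(N, o) = (3 + N)*2 = 6 + 2*N)
G(T) = 6 - T
l(P, B) = -7 + B + P (l(P, B) = (-7 + P) + B = -7 + B + P)
k(h) = sqrt(3 + h) (k(h) = sqrt(h + 3) = sqrt(3 + h))
l(18, 16)*k(s(4, 4)) = (-7 + 16 + 18)*sqrt(3 + (6 + 2*4)) = 27*sqrt(3 + (6 + 8)) = 27*sqrt(3 + 14) = 27*sqrt(17)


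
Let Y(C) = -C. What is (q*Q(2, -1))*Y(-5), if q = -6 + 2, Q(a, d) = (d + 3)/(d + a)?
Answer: -40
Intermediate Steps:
Q(a, d) = (3 + d)/(a + d)
q = -4
(q*Q(2, -1))*Y(-5) = (-4*(3 - 1)/(2 - 1))*(-1*(-5)) = -4*2/1*5 = -4*2*5 = -8*5 = -40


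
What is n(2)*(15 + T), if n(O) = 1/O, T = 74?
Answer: 89/2 ≈ 44.500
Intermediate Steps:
n(2)*(15 + T) = (15 + 74)/2 = (½)*89 = 89/2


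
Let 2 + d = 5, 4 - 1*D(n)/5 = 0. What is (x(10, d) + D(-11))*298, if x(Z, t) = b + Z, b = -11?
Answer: 5662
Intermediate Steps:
D(n) = 20 (D(n) = 20 - 5*0 = 20 + 0 = 20)
d = 3 (d = -2 + 5 = 3)
x(Z, t) = -11 + Z
(x(10, d) + D(-11))*298 = ((-11 + 10) + 20)*298 = (-1 + 20)*298 = 19*298 = 5662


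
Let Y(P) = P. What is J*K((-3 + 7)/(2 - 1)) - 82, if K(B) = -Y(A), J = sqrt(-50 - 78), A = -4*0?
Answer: -82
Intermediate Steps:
A = 0
J = 8*I*sqrt(2) (J = sqrt(-128) = 8*I*sqrt(2) ≈ 11.314*I)
K(B) = 0 (K(B) = -1*0 = 0)
J*K((-3 + 7)/(2 - 1)) - 82 = (8*I*sqrt(2))*0 - 82 = 0 - 82 = -82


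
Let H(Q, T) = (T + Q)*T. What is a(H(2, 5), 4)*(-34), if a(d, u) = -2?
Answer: 68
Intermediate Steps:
H(Q, T) = T*(Q + T) (H(Q, T) = (Q + T)*T = T*(Q + T))
a(H(2, 5), 4)*(-34) = -2*(-34) = 68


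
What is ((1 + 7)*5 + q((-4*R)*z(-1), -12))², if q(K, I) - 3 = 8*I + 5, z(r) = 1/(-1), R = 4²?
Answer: 2304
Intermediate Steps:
R = 16
z(r) = -1
q(K, I) = 8 + 8*I (q(K, I) = 3 + (8*I + 5) = 3 + (5 + 8*I) = 8 + 8*I)
((1 + 7)*5 + q((-4*R)*z(-1), -12))² = ((1 + 7)*5 + (8 + 8*(-12)))² = (8*5 + (8 - 96))² = (40 - 88)² = (-48)² = 2304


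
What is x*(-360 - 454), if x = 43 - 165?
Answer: 99308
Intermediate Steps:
x = -122
x*(-360 - 454) = -122*(-360 - 454) = -122*(-814) = 99308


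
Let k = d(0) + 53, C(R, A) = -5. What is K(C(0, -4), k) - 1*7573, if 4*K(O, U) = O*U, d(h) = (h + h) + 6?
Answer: -30587/4 ≈ -7646.8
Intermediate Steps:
d(h) = 6 + 2*h (d(h) = 2*h + 6 = 6 + 2*h)
k = 59 (k = (6 + 2*0) + 53 = (6 + 0) + 53 = 6 + 53 = 59)
K(O, U) = O*U/4 (K(O, U) = (O*U)/4 = O*U/4)
K(C(0, -4), k) - 1*7573 = (1/4)*(-5)*59 - 1*7573 = -295/4 - 7573 = -30587/4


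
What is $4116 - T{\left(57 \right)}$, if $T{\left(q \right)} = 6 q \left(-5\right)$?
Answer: $5826$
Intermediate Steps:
$T{\left(q \right)} = - 30 q$
$4116 - T{\left(57 \right)} = 4116 - \left(-30\right) 57 = 4116 - -1710 = 4116 + 1710 = 5826$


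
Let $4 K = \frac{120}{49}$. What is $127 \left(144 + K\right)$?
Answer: $\frac{899922}{49} \approx 18366.0$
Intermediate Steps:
$K = \frac{30}{49}$ ($K = \frac{120 \cdot \frac{1}{49}}{4} = \frac{1}{4} \cdot \frac{120}{49} = \frac{30}{49} \approx 0.61224$)
$127 \left(144 + K\right) = 127 \left(144 + \frac{30}{49}\right) = 127 \cdot \frac{7086}{49} = \frac{899922}{49}$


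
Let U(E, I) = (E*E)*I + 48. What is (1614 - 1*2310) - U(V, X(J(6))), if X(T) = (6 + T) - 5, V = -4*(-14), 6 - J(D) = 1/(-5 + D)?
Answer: -19560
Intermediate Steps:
J(D) = 6 - 1/(-5 + D)
V = 56
X(T) = 1 + T
U(E, I) = 48 + I*E² (U(E, I) = E²*I + 48 = I*E² + 48 = 48 + I*E²)
(1614 - 1*2310) - U(V, X(J(6))) = (1614 - 1*2310) - (48 + (1 + (-31 + 6*6)/(-5 + 6))*56²) = (1614 - 2310) - (48 + (1 + (-31 + 36)/1)*3136) = -696 - (48 + (1 + 1*5)*3136) = -696 - (48 + (1 + 5)*3136) = -696 - (48 + 6*3136) = -696 - (48 + 18816) = -696 - 1*18864 = -696 - 18864 = -19560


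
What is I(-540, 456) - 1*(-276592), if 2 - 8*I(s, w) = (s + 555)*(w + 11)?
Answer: 2205733/8 ≈ 2.7572e+5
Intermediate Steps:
I(s, w) = ¼ - (11 + w)*(555 + s)/8 (I(s, w) = ¼ - (s + 555)*(w + 11)/8 = ¼ - (555 + s)*(11 + w)/8 = ¼ - (11 + w)*(555 + s)/8)
I(-540, 456) - 1*(-276592) = (-6103/8 - 555/8*456 - 11/8*(-540) - ⅛*(-540)*456) - 1*(-276592) = (-6103/8 - 31635 + 1485/2 + 30780) + 276592 = -7003/8 + 276592 = 2205733/8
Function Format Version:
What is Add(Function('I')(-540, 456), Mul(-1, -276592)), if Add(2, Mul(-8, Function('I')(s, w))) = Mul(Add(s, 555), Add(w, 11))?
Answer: Rational(2205733, 8) ≈ 2.7572e+5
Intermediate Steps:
Function('I')(s, w) = Add(Rational(1, 4), Mul(Rational(-1, 8), Add(11, w), Add(555, s))) (Function('I')(s, w) = Add(Rational(1, 4), Mul(Rational(-1, 8), Mul(Add(s, 555), Add(w, 11)))) = Add(Rational(1, 4), Mul(Rational(-1, 8), Mul(Add(555, s), Add(11, w)))) = Add(Rational(1, 4), Mul(Rational(-1, 8), Mul(Add(11, w), Add(555, s)))) = Add(Rational(1, 4), Mul(Rational(-1, 8), Add(11, w), Add(555, s))))
Add(Function('I')(-540, 456), Mul(-1, -276592)) = Add(Add(Rational(-6103, 8), Mul(Rational(-555, 8), 456), Mul(Rational(-11, 8), -540), Mul(Rational(-1, 8), -540, 456)), Mul(-1, -276592)) = Add(Add(Rational(-6103, 8), -31635, Rational(1485, 2), 30780), 276592) = Add(Rational(-7003, 8), 276592) = Rational(2205733, 8)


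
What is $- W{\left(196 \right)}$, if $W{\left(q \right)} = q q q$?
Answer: $-7529536$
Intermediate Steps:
$W{\left(q \right)} = q^{3}$ ($W{\left(q \right)} = q^{2} q = q^{3}$)
$- W{\left(196 \right)} = - 196^{3} = \left(-1\right) 7529536 = -7529536$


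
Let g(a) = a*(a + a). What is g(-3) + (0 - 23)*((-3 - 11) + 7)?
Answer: 179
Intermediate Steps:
g(a) = 2*a**2 (g(a) = a*(2*a) = 2*a**2)
g(-3) + (0 - 23)*((-3 - 11) + 7) = 2*(-3)**2 + (0 - 23)*((-3 - 11) + 7) = 2*9 - 23*(-14 + 7) = 18 - 23*(-7) = 18 + 161 = 179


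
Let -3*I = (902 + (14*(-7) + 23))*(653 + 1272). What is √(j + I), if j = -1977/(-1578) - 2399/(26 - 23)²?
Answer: I*√1322044451318/1578 ≈ 728.65*I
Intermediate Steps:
I = -1591975/3 (I = -(902 + (14*(-7) + 23))*(653 + 1272)/3 = -(902 + (-98 + 23))*1925/3 = -(902 - 75)*1925/3 = -827*1925/3 = -⅓*1591975 = -1591975/3 ≈ -5.3066e+5)
j = -1255943/4734 (j = -1977*(-1/1578) - 2399/(3²) = 659/526 - 2399/9 = -1255943/4734 ≈ -265.30)
√(j + I) = √(-1255943/4734 - 1591975/3) = √(-2513392493/4734) = I*√1322044451318/1578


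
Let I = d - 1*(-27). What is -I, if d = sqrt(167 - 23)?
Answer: -39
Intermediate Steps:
d = 12 (d = sqrt(144) = 12)
I = 39 (I = 12 - 1*(-27) = 12 + 27 = 39)
-I = -1*39 = -39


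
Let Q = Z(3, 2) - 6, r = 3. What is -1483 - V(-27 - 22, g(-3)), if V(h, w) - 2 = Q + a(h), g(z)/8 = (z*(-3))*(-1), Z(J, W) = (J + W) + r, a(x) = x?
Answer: -1438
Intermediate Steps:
Z(J, W) = 3 + J + W (Z(J, W) = (J + W) + 3 = 3 + J + W)
Q = 2 (Q = (3 + 3 + 2) - 6 = 8 - 6 = 2)
g(z) = 24*z (g(z) = 8*((z*(-3))*(-1)) = 8*(-3*z*(-1)) = 8*(3*z) = 24*z)
V(h, w) = 4 + h (V(h, w) = 2 + (2 + h) = 4 + h)
-1483 - V(-27 - 22, g(-3)) = -1483 - (4 + (-27 - 22)) = -1483 - (4 - 49) = -1483 - 1*(-45) = -1483 + 45 = -1438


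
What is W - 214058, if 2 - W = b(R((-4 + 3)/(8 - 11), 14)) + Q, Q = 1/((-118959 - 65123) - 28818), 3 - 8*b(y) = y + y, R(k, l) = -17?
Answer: -91147014123/425800 ≈ -2.1406e+5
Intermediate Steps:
b(y) = 3/8 - y/4 (b(y) = 3/8 - (y + y)/8 = 3/8 - y/4)
Q = -1/212900 (Q = 1/(-184082 - 28818) = 1/(-212900) = -1/212900 ≈ -4.6970e-6)
W = -1117723/425800 (W = 2 - ((3/8 - ¼*(-17)) - 1/212900) = 2 - ((3/8 + 17/4) - 1/212900) = 2 - (37/8 - 1/212900) = 2 - 1*1969323/425800 = 2 - 1969323/425800 = -1117723/425800 ≈ -2.6250)
W - 214058 = -1117723/425800 - 214058 = -91147014123/425800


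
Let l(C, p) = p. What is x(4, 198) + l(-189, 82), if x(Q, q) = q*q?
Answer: 39286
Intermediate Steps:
x(Q, q) = q²
x(4, 198) + l(-189, 82) = 198² + 82 = 39204 + 82 = 39286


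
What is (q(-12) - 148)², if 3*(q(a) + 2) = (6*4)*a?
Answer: 60516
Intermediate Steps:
q(a) = -2 + 8*a (q(a) = -2 + ((6*4)*a)/3 = -2 + (24*a)/3 = -2 + 8*a)
(q(-12) - 148)² = ((-2 + 8*(-12)) - 148)² = ((-2 - 96) - 148)² = (-98 - 148)² = (-246)² = 60516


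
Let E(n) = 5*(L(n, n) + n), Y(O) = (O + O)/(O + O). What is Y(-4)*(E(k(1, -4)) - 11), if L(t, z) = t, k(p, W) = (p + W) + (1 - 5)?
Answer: -81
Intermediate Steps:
k(p, W) = -4 + W + p (k(p, W) = (W + p) - 4 = -4 + W + p)
Y(O) = 1 (Y(O) = (2*O)/((2*O)) = (2*O)*(1/(2*O)) = 1)
E(n) = 10*n (E(n) = 5*(n + n) = 5*(2*n) = 10*n)
Y(-4)*(E(k(1, -4)) - 11) = 1*(10*(-4 - 4 + 1) - 11) = 1*(10*(-7) - 11) = 1*(-70 - 11) = 1*(-81) = -81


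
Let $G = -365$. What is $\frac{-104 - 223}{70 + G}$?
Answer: $\frac{327}{295} \approx 1.1085$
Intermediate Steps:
$\frac{-104 - 223}{70 + G} = \frac{-104 - 223}{70 - 365} = - \frac{327}{-295} = \left(-327\right) \left(- \frac{1}{295}\right) = \frac{327}{295}$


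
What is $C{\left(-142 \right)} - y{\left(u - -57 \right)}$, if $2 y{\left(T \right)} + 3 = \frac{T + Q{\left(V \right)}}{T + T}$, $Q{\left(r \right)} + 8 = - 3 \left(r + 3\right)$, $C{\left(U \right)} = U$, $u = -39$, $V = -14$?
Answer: $- \frac{10159}{72} \approx -141.1$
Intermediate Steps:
$Q{\left(r \right)} = -17 - 3 r$ ($Q{\left(r \right)} = -8 - 3 \left(r + 3\right) = -8 - 3 \left(3 + r\right) = -8 - \left(9 + 3 r\right) = -17 - 3 r$)
$y{\left(T \right)} = - \frac{3}{2} + \frac{25 + T}{4 T}$ ($y{\left(T \right)} = - \frac{3}{2} + \frac{\left(T - -25\right) \frac{1}{T + T}}{2} = - \frac{3}{2} + \frac{\left(T + \left(-17 + 42\right)\right) \frac{1}{2 T}}{2} = - \frac{3}{2} + \frac{\left(T + 25\right) \frac{1}{2 T}}{2} = - \frac{3}{2} + \frac{\left(25 + T\right) \frac{1}{2 T}}{2} = - \frac{3}{2} + \frac{\frac{1}{2} \frac{1}{T} \left(25 + T\right)}{2} = - \frac{3}{2} + \frac{25 + T}{4 T}$)
$C{\left(-142 \right)} - y{\left(u - -57 \right)} = -142 - \frac{5 \left(5 - \left(-39 - -57\right)\right)}{4 \left(-39 - -57\right)} = -142 - \frac{5 \left(5 - \left(-39 + 57\right)\right)}{4 \left(-39 + 57\right)} = -142 - \frac{5 \left(5 - 18\right)}{4 \cdot 18} = -142 - \frac{5}{4} \cdot \frac{1}{18} \left(5 - 18\right) = -142 - \frac{5}{4} \cdot \frac{1}{18} \left(-13\right) = -142 - - \frac{65}{72} = -142 + \frac{65}{72} = - \frac{10159}{72}$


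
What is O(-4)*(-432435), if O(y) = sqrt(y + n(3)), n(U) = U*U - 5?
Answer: 0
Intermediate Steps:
n(U) = -5 + U**2 (n(U) = U**2 - 5 = -5 + U**2)
O(y) = sqrt(4 + y) (O(y) = sqrt(y + (-5 + 3**2)) = sqrt(y + (-5 + 9)) = sqrt(y + 4) = sqrt(4 + y))
O(-4)*(-432435) = sqrt(4 - 4)*(-432435) = sqrt(0)*(-432435) = 0*(-432435) = 0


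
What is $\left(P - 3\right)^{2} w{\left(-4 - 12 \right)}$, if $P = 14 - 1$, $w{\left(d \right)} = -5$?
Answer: $-500$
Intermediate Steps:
$P = 13$
$\left(P - 3\right)^{2} w{\left(-4 - 12 \right)} = \left(13 - 3\right)^{2} \left(-5\right) = 10^{2} \left(-5\right) = 100 \left(-5\right) = -500$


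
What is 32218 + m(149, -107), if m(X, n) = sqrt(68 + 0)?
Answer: 32218 + 2*sqrt(17) ≈ 32226.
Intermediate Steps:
m(X, n) = 2*sqrt(17) (m(X, n) = sqrt(68) = 2*sqrt(17))
32218 + m(149, -107) = 32218 + 2*sqrt(17)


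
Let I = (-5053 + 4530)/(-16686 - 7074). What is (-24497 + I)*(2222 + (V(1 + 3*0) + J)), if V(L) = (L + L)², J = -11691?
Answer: 367272412307/1584 ≈ 2.3186e+8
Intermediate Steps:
V(L) = 4*L² (V(L) = (2*L)² = 4*L²)
I = 523/23760 (I = -523/(-23760) = -523*(-1/23760) = 523/23760 ≈ 0.022012)
(-24497 + I)*(2222 + (V(1 + 3*0) + J)) = (-24497 + 523/23760)*(2222 + (4*(1 + 3*0)² - 11691)) = -582048197*(2222 + (4*(1 + 0)² - 11691))/23760 = -582048197*(2222 + (4*1² - 11691))/23760 = -582048197*(2222 + (4*1 - 11691))/23760 = -582048197*(2222 + (4 - 11691))/23760 = -582048197*(2222 - 11687)/23760 = -582048197/23760*(-9465) = 367272412307/1584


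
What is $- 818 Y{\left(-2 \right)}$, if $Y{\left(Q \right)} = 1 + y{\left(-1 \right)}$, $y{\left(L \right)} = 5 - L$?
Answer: $-5726$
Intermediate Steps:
$Y{\left(Q \right)} = 7$ ($Y{\left(Q \right)} = 1 + \left(5 - -1\right) = 1 + \left(5 + 1\right) = 1 + 6 = 7$)
$- 818 Y{\left(-2 \right)} = \left(-818\right) 7 = -5726$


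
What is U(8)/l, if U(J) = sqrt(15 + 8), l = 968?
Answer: sqrt(23)/968 ≈ 0.0049544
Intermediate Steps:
U(J) = sqrt(23)
U(8)/l = sqrt(23)/968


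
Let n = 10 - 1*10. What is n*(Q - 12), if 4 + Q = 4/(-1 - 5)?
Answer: 0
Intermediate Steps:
n = 0 (n = 10 - 10 = 0)
Q = -14/3 (Q = -4 + 4/(-1 - 5) = -4 + 4/(-6) = -4 - ⅙*4 = -4 - ⅔ = -14/3 ≈ -4.6667)
n*(Q - 12) = 0*(-14/3 - 12) = 0*(-50/3) = 0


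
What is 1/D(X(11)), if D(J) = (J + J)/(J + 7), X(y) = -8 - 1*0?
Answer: 1/16 ≈ 0.062500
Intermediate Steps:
X(y) = -8 (X(y) = -8 + 0 = -8)
D(J) = 2*J/(7 + J) (D(J) = (2*J)/(7 + J) = 2*J/(7 + J))
1/D(X(11)) = 1/(2*(-8)/(7 - 8)) = 1/(2*(-8)/(-1)) = 1/(2*(-8)*(-1)) = 1/16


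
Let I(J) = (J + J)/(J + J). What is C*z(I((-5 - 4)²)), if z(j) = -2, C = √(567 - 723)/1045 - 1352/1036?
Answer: 676/259 - 4*I*√39/1045 ≈ 2.61 - 0.023904*I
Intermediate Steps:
I(J) = 1 (I(J) = (2*J)/((2*J)) = (2*J)*(1/(2*J)) = 1)
C = -338/259 + 2*I*√39/1045 (C = √(-156)*(1/1045) - 1352*1/1036 = (2*I*√39)*(1/1045) - 338/259 = 2*I*√39/1045 - 338/259 = -338/259 + 2*I*√39/1045 ≈ -1.305 + 0.011952*I)
C*z(I((-5 - 4)²)) = (-338/259 + 2*I*√39/1045)*(-2) = 676/259 - 4*I*√39/1045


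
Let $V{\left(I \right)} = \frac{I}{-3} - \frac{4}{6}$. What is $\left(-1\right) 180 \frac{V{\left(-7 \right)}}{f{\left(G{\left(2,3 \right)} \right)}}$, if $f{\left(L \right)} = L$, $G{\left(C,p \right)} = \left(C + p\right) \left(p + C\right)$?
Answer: $-12$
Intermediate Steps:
$G{\left(C,p \right)} = \left(C + p\right)^{2}$ ($G{\left(C,p \right)} = \left(C + p\right) \left(C + p\right) = \left(C + p\right)^{2}$)
$V{\left(I \right)} = - \frac{2}{3} - \frac{I}{3}$ ($V{\left(I \right)} = I \left(- \frac{1}{3}\right) - \frac{2}{3} = - \frac{I}{3} - \frac{2}{3} = - \frac{2}{3} - \frac{I}{3}$)
$\left(-1\right) 180 \frac{V{\left(-7 \right)}}{f{\left(G{\left(2,3 \right)} \right)}} = \left(-1\right) 180 \frac{- \frac{2}{3} - - \frac{7}{3}}{\left(2 + 3\right)^{2}} = - 180 \frac{- \frac{2}{3} + \frac{7}{3}}{5^{2}} = - 180 \frac{5}{3 \cdot 25} = - 180 \cdot \frac{5}{3} \cdot \frac{1}{25} = \left(-180\right) \frac{1}{15} = -12$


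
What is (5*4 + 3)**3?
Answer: 12167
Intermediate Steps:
(5*4 + 3)**3 = (20 + 3)**3 = 23**3 = 12167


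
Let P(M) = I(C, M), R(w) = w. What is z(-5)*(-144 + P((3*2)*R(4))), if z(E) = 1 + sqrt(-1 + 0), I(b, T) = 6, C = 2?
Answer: -138 - 138*I ≈ -138.0 - 138.0*I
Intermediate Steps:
P(M) = 6
z(E) = 1 + I (z(E) = 1 + sqrt(-1) = 1 + I)
z(-5)*(-144 + P((3*2)*R(4))) = (1 + I)*(-144 + 6) = (1 + I)*(-138) = -138 - 138*I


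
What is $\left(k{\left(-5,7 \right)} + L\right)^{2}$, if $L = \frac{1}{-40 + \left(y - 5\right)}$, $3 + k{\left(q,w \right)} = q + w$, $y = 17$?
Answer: $\frac{841}{784} \approx 1.0727$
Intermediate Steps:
$k{\left(q,w \right)} = -3 + q + w$ ($k{\left(q,w \right)} = -3 + \left(q + w\right) = -3 + q + w$)
$L = - \frac{1}{28}$ ($L = \frac{1}{-40 + \left(17 - 5\right)} = \frac{1}{-40 + 12} = \frac{1}{-28} = - \frac{1}{28} \approx -0.035714$)
$\left(k{\left(-5,7 \right)} + L\right)^{2} = \left(\left(-3 - 5 + 7\right) - \frac{1}{28}\right)^{2} = \left(-1 - \frac{1}{28}\right)^{2} = \left(- \frac{29}{28}\right)^{2} = \frac{841}{784}$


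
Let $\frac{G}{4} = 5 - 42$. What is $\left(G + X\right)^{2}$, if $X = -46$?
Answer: $37636$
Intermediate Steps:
$G = -148$ ($G = 4 \left(5 - 42\right) = 4 \left(-37\right) = -148$)
$\left(G + X\right)^{2} = \left(-148 - 46\right)^{2} = \left(-194\right)^{2} = 37636$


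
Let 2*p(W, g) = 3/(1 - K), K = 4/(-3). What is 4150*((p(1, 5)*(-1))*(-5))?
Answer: 93375/7 ≈ 13339.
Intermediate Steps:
K = -4/3 (K = 4*(-⅓) = -4/3 ≈ -1.3333)
p(W, g) = 9/14 (p(W, g) = (3/(1 - 1*(-4/3)))/2 = (3/(1 + 4/3))/2 = (3/(7/3))/2 = (3*(3/7))/2 = (½)*(9/7) = 9/14)
4150*((p(1, 5)*(-1))*(-5)) = 4150*(((9/14)*(-1))*(-5)) = 4150*(-9/14*(-5)) = 4150*(45/14) = 93375/7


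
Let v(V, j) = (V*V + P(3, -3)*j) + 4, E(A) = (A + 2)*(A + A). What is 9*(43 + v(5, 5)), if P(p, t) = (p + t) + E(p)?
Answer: 1998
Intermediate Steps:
E(A) = 2*A*(2 + A) (E(A) = (2 + A)*(2*A) = 2*A*(2 + A))
P(p, t) = p + t + 2*p*(2 + p) (P(p, t) = (p + t) + 2*p*(2 + p) = p + t + 2*p*(2 + p))
v(V, j) = 4 + V**2 + 30*j (v(V, j) = (V*V + (3 - 3 + 2*3*(2 + 3))*j) + 4 = (V**2 + (3 - 3 + 2*3*5)*j) + 4 = (V**2 + (3 - 3 + 30)*j) + 4 = (V**2 + 30*j) + 4 = 4 + V**2 + 30*j)
9*(43 + v(5, 5)) = 9*(43 + (4 + 5**2 + 30*5)) = 9*(43 + (4 + 25 + 150)) = 9*(43 + 179) = 9*222 = 1998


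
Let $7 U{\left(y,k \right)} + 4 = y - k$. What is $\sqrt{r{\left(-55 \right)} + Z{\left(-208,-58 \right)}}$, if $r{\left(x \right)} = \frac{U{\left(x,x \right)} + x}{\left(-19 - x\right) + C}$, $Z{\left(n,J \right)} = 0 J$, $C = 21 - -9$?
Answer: $\frac{i \sqrt{179718}}{462} \approx 0.9176 i$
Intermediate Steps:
$U{\left(y,k \right)} = - \frac{4}{7} - \frac{k}{7} + \frac{y}{7}$ ($U{\left(y,k \right)} = - \frac{4}{7} + \frac{y - k}{7} = - \frac{4}{7} - \left(- \frac{y}{7} + \frac{k}{7}\right) = - \frac{4}{7} - \frac{k}{7} + \frac{y}{7}$)
$C = 30$ ($C = 21 + 9 = 30$)
$Z{\left(n,J \right)} = 0$
$r{\left(x \right)} = \frac{- \frac{4}{7} + x}{11 - x}$ ($r{\left(x \right)} = \frac{\left(- \frac{4}{7} - \frac{x}{7} + \frac{x}{7}\right) + x}{\left(-19 - x\right) + 30} = \frac{- \frac{4}{7} + x}{11 - x}$)
$\sqrt{r{\left(-55 \right)} + Z{\left(-208,-58 \right)}} = \sqrt{\frac{\frac{4}{7} - -55}{-11 - 55} + 0} = \sqrt{\frac{\frac{4}{7} + 55}{-66} + 0} = \sqrt{\left(- \frac{1}{66}\right) \frac{389}{7} + 0} = \sqrt{- \frac{389}{462} + 0} = \sqrt{- \frac{389}{462}} = \frac{i \sqrt{179718}}{462}$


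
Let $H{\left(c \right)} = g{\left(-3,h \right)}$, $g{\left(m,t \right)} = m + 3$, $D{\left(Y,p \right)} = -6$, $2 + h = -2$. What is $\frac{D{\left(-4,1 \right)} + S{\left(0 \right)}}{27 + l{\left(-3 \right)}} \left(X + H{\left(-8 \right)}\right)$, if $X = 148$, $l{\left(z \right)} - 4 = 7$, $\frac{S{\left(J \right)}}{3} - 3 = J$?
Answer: $\frac{222}{19} \approx 11.684$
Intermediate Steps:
$h = -4$ ($h = -2 - 2 = -4$)
$S{\left(J \right)} = 9 + 3 J$
$l{\left(z \right)} = 11$ ($l{\left(z \right)} = 4 + 7 = 11$)
$g{\left(m,t \right)} = 3 + m$
$H{\left(c \right)} = 0$ ($H{\left(c \right)} = 3 - 3 = 0$)
$\frac{D{\left(-4,1 \right)} + S{\left(0 \right)}}{27 + l{\left(-3 \right)}} \left(X + H{\left(-8 \right)}\right) = \frac{-6 + \left(9 + 3 \cdot 0\right)}{27 + 11} \left(148 + 0\right) = \frac{-6 + \left(9 + 0\right)}{38} \cdot 148 = \left(-6 + 9\right) \frac{1}{38} \cdot 148 = 3 \cdot \frac{1}{38} \cdot 148 = \frac{3}{38} \cdot 148 = \frac{222}{19}$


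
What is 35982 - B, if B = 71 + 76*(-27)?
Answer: 37963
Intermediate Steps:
B = -1981 (B = 71 - 2052 = -1981)
35982 - B = 35982 - 1*(-1981) = 35982 + 1981 = 37963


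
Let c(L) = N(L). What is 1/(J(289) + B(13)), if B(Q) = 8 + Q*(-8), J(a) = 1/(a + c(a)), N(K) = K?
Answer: -578/55487 ≈ -0.010417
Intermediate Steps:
c(L) = L
J(a) = 1/(2*a) (J(a) = 1/(a + a) = 1/(2*a))
B(Q) = 8 - 8*Q
1/(J(289) + B(13)) = 1/((1/2)/289 + (8 - 8*13)) = 1/((1/2)*(1/289) + (8 - 104)) = 1/(1/578 - 96) = 1/(-55487/578) = -578/55487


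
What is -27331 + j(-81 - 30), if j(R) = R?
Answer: -27442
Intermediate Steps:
-27331 + j(-81 - 30) = -27331 + (-81 - 30) = -27331 - 111 = -27442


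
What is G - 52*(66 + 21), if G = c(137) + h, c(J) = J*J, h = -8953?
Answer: 5292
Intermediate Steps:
c(J) = J²
G = 9816 (G = 137² - 8953 = 18769 - 8953 = 9816)
G - 52*(66 + 21) = 9816 - 52*(66 + 21) = 9816 - 52*87 = 9816 - 4524 = 5292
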